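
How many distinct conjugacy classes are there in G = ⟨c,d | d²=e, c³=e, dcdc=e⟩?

The conjugacy classes (representative and size) are:
  [e] (size 1), [c] (size 2), [cd] (size 3).
Class equation: 1 + 2 + 3 = 6 = |G|. So G has 3 conjugacy classes.

Answer: 3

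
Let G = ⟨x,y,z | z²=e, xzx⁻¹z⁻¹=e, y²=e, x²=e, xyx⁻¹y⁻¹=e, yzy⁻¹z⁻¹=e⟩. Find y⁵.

Compute successive powers of y, reducing at each step:
  y²: y · y = e
  y³: e · y = y
  y⁴: y · y = e
  y⁵: e · y = y

Answer: y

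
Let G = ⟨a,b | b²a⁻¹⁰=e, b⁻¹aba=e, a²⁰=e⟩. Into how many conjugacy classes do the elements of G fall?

The conjugacy classes (representative and size) are:
  [e] (size 1), [a] (size 2), [a²] (size 2), [a³] (size 2), [a⁴] (size 2), [a⁵] (size 2), [a¹⁴] (size 2), [a⁷] (size 2), [a⁸] (size 2), [a¹¹] (size 2), [a¹⁰] (size 1), [a²b⁻¹] (size 10), [a⁹b] (size 10).
Class equation: 1 + 2 + 2 + 2 + 2 + 2 + 2 + 2 + 2 + 2 + 1 + 10 + 10 = 40 = |G|. So G has 13 conjugacy classes.

Answer: 13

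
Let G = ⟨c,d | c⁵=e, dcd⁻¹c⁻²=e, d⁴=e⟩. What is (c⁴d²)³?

Compute successive powers of (c⁴d²), reducing at each step:
  (c⁴d²)²: (c⁴d²) · c⁴ = d²;   (d²) · d² = e
  (c⁴d²)³: e · c⁴ = c⁴;   (c⁴) · d² = c⁴d²

Answer: c⁴d²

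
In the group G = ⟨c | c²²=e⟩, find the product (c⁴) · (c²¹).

Compute (c⁴) · (c²¹) by multiplying left to right and reducing via the relations at each step:
  (c⁴) · c²¹ = c³

Answer: c³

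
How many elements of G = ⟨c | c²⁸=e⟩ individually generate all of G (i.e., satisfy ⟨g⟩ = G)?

G is cyclic of order 28. An element generates G iff its order is 28, and a cyclic group of order 28 has exactly φ(28) = 12 such elements.

Answer: 12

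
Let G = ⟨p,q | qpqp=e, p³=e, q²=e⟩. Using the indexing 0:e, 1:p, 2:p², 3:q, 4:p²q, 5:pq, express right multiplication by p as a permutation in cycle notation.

(0 1 2)(3 4 5)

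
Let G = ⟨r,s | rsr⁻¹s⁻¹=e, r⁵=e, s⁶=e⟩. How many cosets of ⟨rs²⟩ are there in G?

First find ord(rs²) by computing successive powers:
  (rs²)¹ = rs², (rs²)² = r²s⁴, (rs²)³ = r³, (rs²)⁴ = r⁴s², (rs²)⁵ = s⁴, (rs²)⁶ = r, (rs²)⁷ = r²s², (rs²)⁸ = r³s⁴, (rs²)⁹ = r⁴, (rs²)¹⁰ = s², (rs²)¹¹ = rs⁴, (rs²)¹² = r², (rs²)¹³ = r³s², (rs²)¹⁴ = r⁴s⁴, (rs²)¹⁵ = e.
So |⟨rs²⟩| = ord(rs²) = 15. With |G| = 30, by Lagrange [G : ⟨rs²⟩] = 30/15 = 2.

Answer: 2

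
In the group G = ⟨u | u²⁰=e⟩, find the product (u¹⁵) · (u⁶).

Compute (u¹⁵) · (u⁶) by multiplying left to right and reducing via the relations at each step:
  (u¹⁵) · u⁶ = u

Answer: u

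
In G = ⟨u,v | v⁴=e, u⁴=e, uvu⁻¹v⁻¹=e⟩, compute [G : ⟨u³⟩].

First find ord(u³) by computing successive powers:
  (u³)¹ = u³, (u³)² = u², (u³)³ = u, (u³)⁴ = e.
So |⟨u³⟩| = ord(u³) = 4. With |G| = 16, by Lagrange [G : ⟨u³⟩] = 16/4 = 4.

Answer: 4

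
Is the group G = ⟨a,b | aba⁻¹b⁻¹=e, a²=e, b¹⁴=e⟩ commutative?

Each pair of generators commutes: a·b = ab = b·a. Since the generators pairwise commute, every element of G commutes with every other, so G is abelian.

Answer: Yes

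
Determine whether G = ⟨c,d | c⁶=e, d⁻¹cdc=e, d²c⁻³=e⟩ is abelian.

c·d = cd but d·c = c²d⁻¹, so c·d ≠ d·c and G is not abelian.

Answer: No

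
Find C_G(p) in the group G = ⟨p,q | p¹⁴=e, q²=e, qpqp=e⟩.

⟨p⟩ ⊆ C_G(p) since powers of p commute with p; so |C_G(p)| ≥ |⟨p⟩| = 14.
By orbit–stabilizer, |C_G(p)| = |G| / |conj. class of p| = 28 / 2 = 14.
The 14 elements commuting with p are {e, p, p², p³, p⁴, p⁵, p⁶, p⁷, p⁸, p⁹, p¹⁰, p¹¹, p¹², p¹³}.

Answer: {e, p, p², p³, p⁴, p⁵, p⁶, p⁷, p⁸, p⁹, p¹⁰, p¹¹, p¹², p¹³}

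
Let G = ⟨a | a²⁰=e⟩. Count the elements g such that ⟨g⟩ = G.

G is cyclic of order 20. An element generates G iff its order is 20, and a cyclic group of order 20 has exactly φ(20) = 8 such elements.

Answer: 8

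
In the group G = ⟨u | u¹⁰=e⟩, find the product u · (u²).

Compute u · (u²) by multiplying left to right and reducing via the relations at each step:
  u · u² = u³

Answer: u³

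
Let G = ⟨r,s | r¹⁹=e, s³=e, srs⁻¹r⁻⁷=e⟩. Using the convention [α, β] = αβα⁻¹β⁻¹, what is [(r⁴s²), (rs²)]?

[(r⁴s²), (rs²)] = (r⁴s²)·(rs²)·(r⁴s²)⁻¹·(rs²)⁻¹.
  (r⁴s²) · (rs²) = r¹⁵s
  (r¹⁵s) · (r¹⁰s) = r⁹s²
  (r⁹s²) · (r¹²s) = r⁸

Answer: r⁸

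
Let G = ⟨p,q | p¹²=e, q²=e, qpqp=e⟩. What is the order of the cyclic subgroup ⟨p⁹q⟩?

|⟨p⁹q⟩| equals the order of p⁹q. Compute successive powers until reaching e:
  (p⁹q)¹ = p⁹q, (p⁹q)² = e.
The smallest positive k with (p⁹q)ᵏ = e is 2, so |⟨p⁹q⟩| = 2.

Answer: 2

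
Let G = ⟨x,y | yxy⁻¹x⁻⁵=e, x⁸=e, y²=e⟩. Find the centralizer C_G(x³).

⟨x³⟩ ⊆ C_G(x³) since powers of x³ commute with x³; so |C_G(x³)| ≥ |⟨x³⟩| = 8.
By orbit–stabilizer, |C_G(x³)| = |G| / |conj. class of x³| = 16 / 2 = 8.
The 8 elements commuting with x³ are {e, x, x², x³, x⁴, x⁵, x⁶, x⁷}.

Answer: {e, x, x², x³, x⁴, x⁵, x⁶, x⁷}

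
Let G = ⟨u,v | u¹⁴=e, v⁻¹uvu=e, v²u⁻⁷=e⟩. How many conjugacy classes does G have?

The conjugacy classes (representative and size) are:
  [e] (size 1), [u¹³] (size 2), [u¹²] (size 2), [u¹¹] (size 2), [u⁴] (size 2), [u⁵] (size 2), [u⁸] (size 2), [u⁷] (size 1), [u⁵v⁻¹] (size 7), [u⁵v] (size 7).
Class equation: 1 + 2 + 2 + 2 + 2 + 2 + 2 + 1 + 7 + 7 = 28 = |G|. So G has 10 conjugacy classes.

Answer: 10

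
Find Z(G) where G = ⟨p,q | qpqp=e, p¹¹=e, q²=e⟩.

An element z ∈ Z(G) iff z commutes with every generator.
For example e is central: e·p = p = p·e; e·q = q = q·e.
Whereas p ∉ Z(G) since p·q = pq ≠ p¹⁰q = q·p.
Checking each of the 22 elements this way gives Z(G) = {e}, of order 1.

Answer: {e}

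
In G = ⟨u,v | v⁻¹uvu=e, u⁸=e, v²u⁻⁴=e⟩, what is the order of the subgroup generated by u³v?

|⟨u³v⟩| equals the order of u³v. Compute successive powers until reaching e:
  (u³v)¹ = u³v, (u³v)² = u⁴, (u³v)³ = u³v⁻¹, (u³v)⁴ = e.
The smallest positive k with (u³v)ᵏ = e is 4, so |⟨u³v⟩| = 4.

Answer: 4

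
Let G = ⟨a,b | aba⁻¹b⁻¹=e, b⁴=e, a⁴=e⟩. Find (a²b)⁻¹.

The order of (a²b) is 4 (smallest k with (a²b)ᵏ = e), so (a²b)⁻¹ = (a²b)³ = a²b³.
Check: (a²b) · (a²b³) → (a²b) · a² = b;   b · b³ = e, giving e as required.

Answer: a²b³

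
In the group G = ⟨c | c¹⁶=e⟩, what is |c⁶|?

Compute successive powers until reaching e:
  (c⁶)¹ = c⁶, (c⁶)² = c¹², (c⁶)³ = c², (c⁶)⁴ = c⁸, (c⁶)⁵ = c¹⁴, (c⁶)⁶ = c⁴, (c⁶)⁷ = c¹⁰, (c⁶)⁸ = e.
The smallest positive k with (c⁶)ᵏ = e is 8.

Answer: 8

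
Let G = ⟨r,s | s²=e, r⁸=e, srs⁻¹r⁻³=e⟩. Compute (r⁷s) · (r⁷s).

Compute (r⁷s) · (r⁷s) by multiplying left to right and reducing via the relations at each step:
  (r⁷s) · r⁷ = r⁴s
  (r⁴s) · s = r⁴

Answer: r⁴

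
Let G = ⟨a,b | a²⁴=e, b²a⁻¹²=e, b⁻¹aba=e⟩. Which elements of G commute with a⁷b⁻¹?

⟨a⁷b⁻¹⟩ ⊆ C_G(a⁷b⁻¹) since powers of a⁷b⁻¹ commute with a⁷b⁻¹; so |C_G(a⁷b⁻¹)| ≥ |⟨a⁷b⁻¹⟩| = 4.
By orbit–stabilizer, |C_G(a⁷b⁻¹)| = |G| / |conj. class of a⁷b⁻¹| = 48 / 12 = 4.
The 4 elements commuting with a⁷b⁻¹ are {e, a¹², a⁷b, a⁷b⁻¹}.

Answer: {e, a¹², a⁷b, a⁷b⁻¹}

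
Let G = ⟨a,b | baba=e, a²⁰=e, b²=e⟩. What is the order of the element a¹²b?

Compute successive powers until reaching e:
  (a¹²b)¹ = a¹²b, (a¹²b)² = e.
The smallest positive k with (a¹²b)ᵏ = e is 2.

Answer: 2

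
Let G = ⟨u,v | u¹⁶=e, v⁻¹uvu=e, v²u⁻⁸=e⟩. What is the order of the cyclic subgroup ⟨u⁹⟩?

|⟨u⁹⟩| equals the order of u⁹. Compute successive powers until reaching e:
  (u⁹)¹ = u⁹, (u⁹)² = u², (u⁹)³ = u¹¹, (u⁹)⁴ = u⁴, (u⁹)⁵ = u¹³, (u⁹)⁶ = u⁶, (u⁹)⁷ = u¹⁵, (u⁹)⁸ = u⁸, (u⁹)⁹ = u, (u⁹)¹⁰ = u¹⁰, (u⁹)¹¹ = u³, (u⁹)¹² = u¹², (u⁹)¹³ = u⁵, (u⁹)¹⁴ = u¹⁴, (u⁹)¹⁵ = u⁷, (u⁹)¹⁶ = e.
The smallest positive k with (u⁹)ᵏ = e is 16, so |⟨u⁹⟩| = 16.

Answer: 16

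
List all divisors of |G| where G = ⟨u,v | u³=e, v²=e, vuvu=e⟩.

|G| = 6 = 2 · 3. By Lagrange's theorem the order of any subgroup divides 6; the divisors of 6 are 1, 2, 3, 6.

Answer: 1, 2, 3, 6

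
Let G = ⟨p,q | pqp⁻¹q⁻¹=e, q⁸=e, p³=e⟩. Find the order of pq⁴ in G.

Compute successive powers until reaching e:
  (pq⁴)¹ = pq⁴, (pq⁴)² = p², (pq⁴)³ = q⁴, (pq⁴)⁴ = p, (pq⁴)⁵ = p²q⁴, (pq⁴)⁶ = e.
The smallest positive k with (pq⁴)ᵏ = e is 6.

Answer: 6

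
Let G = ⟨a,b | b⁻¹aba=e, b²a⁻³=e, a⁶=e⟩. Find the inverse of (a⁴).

The order of (a⁴) is 3 (smallest k with (a⁴)ᵏ = e), so (a⁴)⁻¹ = (a⁴)² = a².
Check: (a⁴) · (a²) → (a⁴) · a² = e, giving e as required.

Answer: a²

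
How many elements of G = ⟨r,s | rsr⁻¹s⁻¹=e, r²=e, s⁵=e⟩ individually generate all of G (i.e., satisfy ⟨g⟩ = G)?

G is cyclic of order 10. An element generates G iff its order is 10, and a cyclic group of order 10 has exactly φ(10) = 4 such elements.

Answer: 4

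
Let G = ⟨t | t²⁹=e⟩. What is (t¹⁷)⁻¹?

The order of (t¹⁷) is 29 (smallest k with (t¹⁷)ᵏ = e), so (t¹⁷)⁻¹ = (t¹⁷)²⁸ = t¹².
Check: (t¹⁷) · (t¹²) → (t¹⁷) · t¹² = e, giving e as required.

Answer: t¹²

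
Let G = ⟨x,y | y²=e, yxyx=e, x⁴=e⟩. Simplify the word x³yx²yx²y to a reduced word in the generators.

Multiply left to right, reducing at each step:
  (x³) · y = x³y
  (x³y) · x² = xy
  (xy) · y = x
  x · x² = x³
  (x³) · y = x³y

Answer: x³y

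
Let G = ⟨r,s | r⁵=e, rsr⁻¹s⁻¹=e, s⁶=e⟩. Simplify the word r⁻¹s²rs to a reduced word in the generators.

Multiply left to right, reducing at each step:
  (r⁴) · s² = r⁴s²
  (r⁴s²) · r = s²
  (s²) · s = s³

Answer: s³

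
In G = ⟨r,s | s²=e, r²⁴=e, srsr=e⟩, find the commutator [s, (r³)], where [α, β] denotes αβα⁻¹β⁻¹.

[s, (r³)] = s·(r³)·s⁻¹·(r³)⁻¹.
  s · (r³) = r²¹s
  (r²¹s) · s = r²¹
  (r²¹) · (r²¹) = r¹⁸

Answer: r¹⁸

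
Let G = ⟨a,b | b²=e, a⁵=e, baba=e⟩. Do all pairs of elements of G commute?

a·b = ab but b·a = a⁴b, so a·b ≠ b·a and G is not abelian.

Answer: No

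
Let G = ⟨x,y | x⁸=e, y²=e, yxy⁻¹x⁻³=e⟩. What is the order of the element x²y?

Compute successive powers until reaching e:
  (x²y)¹ = x²y, (x²y)² = e.
The smallest positive k with (x²y)ᵏ = e is 2.

Answer: 2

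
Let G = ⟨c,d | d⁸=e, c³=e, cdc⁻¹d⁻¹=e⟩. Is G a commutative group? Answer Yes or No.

Each pair of generators commutes: c·d = cd = d·c. Since the generators pairwise commute, every element of G commutes with every other, so G is abelian.

Answer: Yes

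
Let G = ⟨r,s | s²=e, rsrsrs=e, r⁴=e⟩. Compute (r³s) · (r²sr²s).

Compute (r³s) · (r²sr²s) by multiplying left to right and reducing via the relations at each step:
  (r³s) · r² = r³sr²
  (r³sr²) · s = r³sr²s
  (r³sr²s) · r² = rsr²s
  (rsr²s) · s = rsr²

Answer: rsr²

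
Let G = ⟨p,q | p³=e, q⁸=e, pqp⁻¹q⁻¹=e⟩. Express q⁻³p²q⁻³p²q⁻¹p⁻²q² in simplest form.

Multiply left to right, reducing at each step:
  (q⁵) · p² = p²q⁵
  (p²q⁵) · q⁻³ = p²q²
  (p²q²) · p² = pq²
  (pq²) · q⁻¹ = pq
  (pq) · p⁻² = p²q
  (p²q) · q² = p²q³

Answer: p²q³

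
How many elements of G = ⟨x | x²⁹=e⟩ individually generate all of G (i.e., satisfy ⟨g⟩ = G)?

G is cyclic of order 29. An element generates G iff its order is 29, and a cyclic group of order 29 has exactly φ(29) = 28 such elements.

Answer: 28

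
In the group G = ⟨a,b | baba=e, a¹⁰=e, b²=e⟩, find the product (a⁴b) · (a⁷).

Compute (a⁴b) · (a⁷) by multiplying left to right and reducing via the relations at each step:
  (a⁴b) · a⁷ = a⁷b

Answer: a⁷b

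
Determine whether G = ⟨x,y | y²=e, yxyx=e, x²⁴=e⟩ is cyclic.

Every cyclic group is abelian. But x·y = xy while y·x = x²³y, so x·y ≠ y·x and G is not abelian. Hence G is not cyclic.

Answer: No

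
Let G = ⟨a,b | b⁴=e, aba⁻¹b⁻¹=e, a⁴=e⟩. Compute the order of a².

Compute successive powers until reaching e:
  (a²)¹ = a², (a²)² = e.
The smallest positive k with (a²)ᵏ = e is 2.

Answer: 2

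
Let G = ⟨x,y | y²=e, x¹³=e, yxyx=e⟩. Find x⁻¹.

The order of x is 13 (smallest k with xᵏ = e), so x⁻¹ = x¹² = x¹².
Check: x · (x¹²) → x · x¹² = e, giving e as required.

Answer: x¹²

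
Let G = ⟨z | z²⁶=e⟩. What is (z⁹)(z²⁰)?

Compute (z⁹) · (z²⁰) by multiplying left to right and reducing via the relations at each step:
  (z⁹) · z²⁰ = z³

Answer: z³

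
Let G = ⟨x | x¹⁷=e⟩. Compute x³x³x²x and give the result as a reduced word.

Multiply left to right, reducing at each step:
  (x³) · x³ = x⁶
  (x⁶) · x² = x⁸
  (x⁸) · x = x⁹

Answer: x⁹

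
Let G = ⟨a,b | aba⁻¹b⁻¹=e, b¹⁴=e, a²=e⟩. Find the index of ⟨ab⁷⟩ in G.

First find ord(ab⁷) by computing successive powers:
  (ab⁷)¹ = ab⁷, (ab⁷)² = e.
So |⟨ab⁷⟩| = ord(ab⁷) = 2. With |G| = 28, by Lagrange [G : ⟨ab⁷⟩] = 28/2 = 14.

Answer: 14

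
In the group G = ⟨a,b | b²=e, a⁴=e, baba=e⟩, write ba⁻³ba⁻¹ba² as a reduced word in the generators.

Multiply left to right, reducing at each step:
  b · a⁻³ = a³b
  (a³b) · b = a³
  (a³) · a⁻¹ = a²
  (a²) · b = a²b
  (a²b) · a² = b

Answer: b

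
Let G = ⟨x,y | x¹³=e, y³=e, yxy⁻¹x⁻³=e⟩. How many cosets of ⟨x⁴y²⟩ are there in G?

First find ord(x⁴y²) by computing successive powers:
  (x⁴y²)¹ = x⁴y², (x⁴y²)² = xy, (x⁴y²)³ = e.
So |⟨x⁴y²⟩| = ord(x⁴y²) = 3. With |G| = 39, by Lagrange [G : ⟨x⁴y²⟩] = 39/3 = 13.

Answer: 13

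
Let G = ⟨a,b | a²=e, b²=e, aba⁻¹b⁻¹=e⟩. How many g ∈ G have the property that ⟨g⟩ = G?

⟨g⟩ = G would require ord(g) = |G| = 4, but the maximum element order in G is 2 < 4. So G is not cyclic and no single element generates it: the count is 0.

Answer: 0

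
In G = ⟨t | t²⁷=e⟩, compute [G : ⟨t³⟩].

First find ord(t³) by computing successive powers:
  (t³)¹ = t³, (t³)² = t⁶, (t³)³ = t⁹, (t³)⁴ = t¹², (t³)⁵ = t¹⁵, (t³)⁶ = t¹⁸, (t³)⁷ = t²¹, (t³)⁸ = t²⁴, (t³)⁹ = e.
So |⟨t³⟩| = ord(t³) = 9. With |G| = 27, by Lagrange [G : ⟨t³⟩] = 27/9 = 3.

Answer: 3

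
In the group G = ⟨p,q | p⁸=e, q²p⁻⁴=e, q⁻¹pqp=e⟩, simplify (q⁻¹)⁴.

Compute successive powers of (q⁻¹), reducing at each step:
  (q⁻¹)²: (q⁻¹) · q⁻¹ = p⁴
  (q⁻¹)³: (p⁴) · q⁻¹ = q
  (q⁻¹)⁴: q · q⁻¹ = e

Answer: e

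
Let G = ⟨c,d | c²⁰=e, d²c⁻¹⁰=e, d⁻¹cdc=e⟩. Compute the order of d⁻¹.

Compute successive powers until reaching e:
  (d⁻¹)¹ = d⁻¹, (d⁻¹)² = c¹⁰, (d⁻¹)³ = d, (d⁻¹)⁴ = e.
The smallest positive k with (d⁻¹)ᵏ = e is 4.

Answer: 4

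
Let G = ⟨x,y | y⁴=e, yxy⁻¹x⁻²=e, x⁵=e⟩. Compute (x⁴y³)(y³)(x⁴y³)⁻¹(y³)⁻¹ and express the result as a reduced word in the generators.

[(x⁴y³), (y³)] = (x⁴y³)·(y³)·(x⁴y³)⁻¹·(y³)⁻¹.
  (x⁴y³) · (y³) = x⁴y²
  (x⁴y²) · (x²y) = x²y³
  (x²y³) · y = x²

Answer: x²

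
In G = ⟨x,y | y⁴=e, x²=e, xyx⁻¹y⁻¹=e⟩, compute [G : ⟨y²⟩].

First find ord(y²) by computing successive powers:
  (y²)¹ = y², (y²)² = e.
So |⟨y²⟩| = ord(y²) = 2. With |G| = 8, by Lagrange [G : ⟨y²⟩] = 8/2 = 4.

Answer: 4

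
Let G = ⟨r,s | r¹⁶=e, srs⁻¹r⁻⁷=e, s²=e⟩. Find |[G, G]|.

G' = [G, G] is generated by all commutators. The generator-pair commutators are: [r, s] = r¹⁰.
The subgroup they normally generate is {e, r², r⁴, r⁶, r⁸, r¹⁰, r¹², r¹⁴}, of order 8.
Check: |G/G'| = 32/8 = 4 is the order of the abelianisation.

Answer: 8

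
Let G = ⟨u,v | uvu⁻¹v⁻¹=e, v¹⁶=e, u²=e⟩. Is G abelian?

Each pair of generators commutes: u·v = uv = v·u. Since the generators pairwise commute, every element of G commutes with every other, so G is abelian.

Answer: Yes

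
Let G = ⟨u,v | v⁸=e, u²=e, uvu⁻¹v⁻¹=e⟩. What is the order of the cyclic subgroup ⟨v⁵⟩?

|⟨v⁵⟩| equals the order of v⁵. Compute successive powers until reaching e:
  (v⁵)¹ = v⁵, (v⁵)² = v², (v⁵)³ = v⁷, (v⁵)⁴ = v⁴, (v⁵)⁵ = v, (v⁵)⁶ = v⁶, (v⁵)⁷ = v³, (v⁵)⁸ = e.
The smallest positive k with (v⁵)ᵏ = e is 8, so |⟨v⁵⟩| = 8.

Answer: 8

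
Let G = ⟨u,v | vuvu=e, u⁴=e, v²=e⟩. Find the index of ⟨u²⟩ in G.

First find ord(u²) by computing successive powers:
  (u²)¹ = u², (u²)² = e.
So |⟨u²⟩| = ord(u²) = 2. With |G| = 8, by Lagrange [G : ⟨u²⟩] = 8/2 = 4.

Answer: 4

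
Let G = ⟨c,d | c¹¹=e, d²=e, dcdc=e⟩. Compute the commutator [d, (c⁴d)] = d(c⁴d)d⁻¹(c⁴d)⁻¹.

[d, (c⁴d)] = d·(c⁴d)·d⁻¹·(c⁴d)⁻¹.
  d · (c⁴d) = c⁷
  (c⁷) · d = c⁷d
  (c⁷d) · (c⁴d) = c³

Answer: c³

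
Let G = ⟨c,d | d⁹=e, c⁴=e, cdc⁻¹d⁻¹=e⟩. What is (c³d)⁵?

Compute successive powers of (c³d), reducing at each step:
  (c³d)²: (c³d) · c³ = c²d;   (c²d) · d = c²d²
  (c³d)³: (c²d²) · c³ = cd²;   (cd²) · d = cd³
  (c³d)⁴: (cd³) · c³ = d³;   (d³) · d = d⁴
  (c³d)⁵: (d⁴) · c³ = c³d⁴;   (c³d⁴) · d = c³d⁵

Answer: c³d⁵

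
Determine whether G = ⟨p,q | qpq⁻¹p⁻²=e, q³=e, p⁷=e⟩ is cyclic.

Every cyclic group is abelian. But p·q = pq while q·p = p²q, so p·q ≠ q·p and G is not abelian. Hence G is not cyclic.

Answer: No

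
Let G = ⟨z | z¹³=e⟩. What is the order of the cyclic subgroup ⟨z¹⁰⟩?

|⟨z¹⁰⟩| equals the order of z¹⁰. Compute successive powers until reaching e:
  (z¹⁰)¹ = z¹⁰, (z¹⁰)² = z⁷, (z¹⁰)³ = z⁴, (z¹⁰)⁴ = z, (z¹⁰)⁵ = z¹¹, (z¹⁰)⁶ = z⁸, (z¹⁰)⁷ = z⁵, (z¹⁰)⁸ = z², (z¹⁰)⁹ = z¹², (z¹⁰)¹⁰ = z⁹, (z¹⁰)¹¹ = z⁶, (z¹⁰)¹² = z³, (z¹⁰)¹³ = e.
The smallest positive k with (z¹⁰)ᵏ = e is 13, so |⟨z¹⁰⟩| = 13.

Answer: 13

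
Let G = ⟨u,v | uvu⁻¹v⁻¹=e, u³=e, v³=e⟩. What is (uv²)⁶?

Compute successive powers of (uv²), reducing at each step:
  (uv²)²: (uv²) · u = u²v²;   (u²v²) · v² = u²v
  (uv²)³: (u²v) · u = v;   v · v² = e
  (uv²)⁴: e · u = u;   u · v² = uv²
  (uv²)⁵: (uv²) · u = u²v²;   (u²v²) · v² = u²v
  (uv²)⁶: (u²v) · u = v;   v · v² = e

Answer: e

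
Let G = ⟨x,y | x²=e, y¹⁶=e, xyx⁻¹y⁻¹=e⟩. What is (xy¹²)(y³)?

Compute (xy¹²) · (y³) by multiplying left to right and reducing via the relations at each step:
  (xy¹²) · y³ = xy¹⁵

Answer: xy¹⁵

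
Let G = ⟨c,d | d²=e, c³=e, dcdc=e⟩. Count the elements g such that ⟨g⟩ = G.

⟨g⟩ = G would require ord(g) = |G| = 6, but the maximum element order in G is 3 < 6. So G is not cyclic and no single element generates it: the count is 0.

Answer: 0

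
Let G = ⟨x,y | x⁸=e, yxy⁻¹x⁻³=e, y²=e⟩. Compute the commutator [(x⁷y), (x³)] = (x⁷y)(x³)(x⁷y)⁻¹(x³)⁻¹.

[(x⁷y), (x³)] = (x⁷y)·(x³)·(x⁷y)⁻¹·(x³)⁻¹.
  (x⁷y) · (x³) = y
  y · (x³y) = x
  x · (x⁵) = x⁶

Answer: x⁶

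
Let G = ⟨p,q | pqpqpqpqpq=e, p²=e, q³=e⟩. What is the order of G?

Enumerate words in the generators, reducing via the relations: the distinct elements are
  {e, p, q, pq, qp, q², pqp, pq², qpq, q²p, pqpq, pq²p, qpqp, qpq², q²pq, pqpqp, pqpq², pq²pq, qpq²p, q²pqp, q²pq², pqpq²p, pq²pqp, pq²pq², qpqpq², qpq²pq, q²pqpq, q²pq²p, pqpq²pq, pq²pqpq, pq²pq²p, qpqpq²p, qpq²pqp, qpq²pq², q²pqpq², q²pq²pq, pqpq²pqp, pqpq²pq², pq²pqpq², qpqpq²pq, qpq²pqpq, q²pqpq²p, q²pq²pqp, pqpq²pqpq, pq²pqpq²p, qpqpq²pq², qpq²pqpq², q²pqpq²pq, q²pq²pqpq, pqpq²pqpq², pq²pqpq²pq, qpq²pqpq²p, q²pqpq²pqp, q²pqpq²pq², q²pq²pqpq², pqpq²pqpq²p, pq²pqpq²pqp, pq²pqpq²pq², qpq²pqpq²pq, pqpq²pqpq²pq}.
No further products give new elements, so |G| = 60.

Answer: 60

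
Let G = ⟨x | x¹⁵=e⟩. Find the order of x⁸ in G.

Compute successive powers until reaching e:
  (x⁸)¹ = x⁸, (x⁸)² = x, (x⁸)³ = x⁹, (x⁸)⁴ = x², (x⁸)⁵ = x¹⁰, (x⁸)⁶ = x³, (x⁸)⁷ = x¹¹, (x⁸)⁸ = x⁴, (x⁸)⁹ = x¹², (x⁸)¹⁰ = x⁵, (x⁸)¹¹ = x¹³, (x⁸)¹² = x⁶, (x⁸)¹³ = x¹⁴, (x⁸)¹⁴ = x⁷, (x⁸)¹⁵ = e.
The smallest positive k with (x⁸)ᵏ = e is 15.

Answer: 15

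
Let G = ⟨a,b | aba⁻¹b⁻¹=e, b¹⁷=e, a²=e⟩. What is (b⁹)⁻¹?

The order of (b⁹) is 17 (smallest k with (b⁹)ᵏ = e), so (b⁹)⁻¹ = (b⁹)¹⁶ = b⁸.
Check: (b⁹) · (b⁸) → (b⁹) · b⁸ = e, giving e as required.

Answer: b⁸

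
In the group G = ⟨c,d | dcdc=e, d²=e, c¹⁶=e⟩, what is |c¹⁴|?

Compute successive powers until reaching e:
  (c¹⁴)¹ = c¹⁴, (c¹⁴)² = c¹², (c¹⁴)³ = c¹⁰, (c¹⁴)⁴ = c⁸, (c¹⁴)⁵ = c⁶, (c¹⁴)⁶ = c⁴, (c¹⁴)⁷ = c², (c¹⁴)⁸ = e.
The smallest positive k with (c¹⁴)ᵏ = e is 8.

Answer: 8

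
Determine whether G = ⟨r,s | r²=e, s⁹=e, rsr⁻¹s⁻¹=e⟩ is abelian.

Each pair of generators commutes: r·s = rs = s·r. Since the generators pairwise commute, every element of G commutes with every other, so G is abelian.

Answer: Yes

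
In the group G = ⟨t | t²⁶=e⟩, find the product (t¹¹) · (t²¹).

Compute (t¹¹) · (t²¹) by multiplying left to right and reducing via the relations at each step:
  (t¹¹) · t²¹ = t⁶

Answer: t⁶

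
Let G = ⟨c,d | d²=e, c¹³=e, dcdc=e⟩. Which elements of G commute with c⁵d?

⟨c⁵d⟩ ⊆ C_G(c⁵d) since powers of c⁵d commute with c⁵d; so |C_G(c⁵d)| ≥ |⟨c⁵d⟩| = 2.
By orbit–stabilizer, |C_G(c⁵d)| = |G| / |conj. class of c⁵d| = 26 / 13 = 2.
The 2 elements commuting with c⁵d are {e, c⁵d}.

Answer: {e, c⁵d}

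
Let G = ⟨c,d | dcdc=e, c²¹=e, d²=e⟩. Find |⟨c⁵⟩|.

|⟨c⁵⟩| equals the order of c⁵. Compute successive powers until reaching e:
  (c⁵)¹ = c⁵, (c⁵)² = c¹⁰, (c⁵)³ = c¹⁵, (c⁵)⁴ = c²⁰, (c⁵)⁵ = c⁴, (c⁵)⁶ = c⁹, (c⁵)⁷ = c¹⁴, (c⁵)⁸ = c¹⁹, (c⁵)⁹ = c³, (c⁵)¹⁰ = c⁸, (c⁵)¹¹ = c¹³, (c⁵)¹² = c¹⁸, (c⁵)¹³ = c², (c⁵)¹⁴ = c⁷, (c⁵)¹⁵ = c¹², (c⁵)¹⁶ = c¹⁷, (c⁵)¹⁷ = c, (c⁵)¹⁸ = c⁶, (c⁵)¹⁹ = c¹¹, (c⁵)²⁰ = c¹⁶, (c⁵)²¹ = e.
The smallest positive k with (c⁵)ᵏ = e is 21, so |⟨c⁵⟩| = 21.

Answer: 21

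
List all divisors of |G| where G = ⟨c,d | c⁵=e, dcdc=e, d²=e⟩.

|G| = 10 = 2 · 5. By Lagrange's theorem the order of any subgroup divides 10; the divisors of 10 are 1, 2, 5, 10.

Answer: 1, 2, 5, 10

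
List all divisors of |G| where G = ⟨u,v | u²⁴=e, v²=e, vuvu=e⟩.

|G| = 48 = 2⁴ · 3. By Lagrange's theorem the order of any subgroup divides 48; the divisors of 48 are 1, 2, 3, 4, 6, 8, 12, 16, 24, 48.

Answer: 1, 2, 3, 4, 6, 8, 12, 16, 24, 48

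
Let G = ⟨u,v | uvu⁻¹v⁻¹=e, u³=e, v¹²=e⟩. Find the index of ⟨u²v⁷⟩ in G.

First find ord(u²v⁷) by computing successive powers:
  (u²v⁷)¹ = u²v⁷, (u²v⁷)² = uv², (u²v⁷)³ = v⁹, (u²v⁷)⁴ = u²v⁴, (u²v⁷)⁵ = uv¹¹, (u²v⁷)⁶ = v⁶, (u²v⁷)⁷ = u²v, (u²v⁷)⁸ = uv⁸, (u²v⁷)⁹ = v³, (u²v⁷)¹⁰ = u²v¹⁰, (u²v⁷)¹¹ = uv⁵, (u²v⁷)¹² = e.
So |⟨u²v⁷⟩| = ord(u²v⁷) = 12. With |G| = 36, by Lagrange [G : ⟨u²v⁷⟩] = 36/12 = 3.

Answer: 3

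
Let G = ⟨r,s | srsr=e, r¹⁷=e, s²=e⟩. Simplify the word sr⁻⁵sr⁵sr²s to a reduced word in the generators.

Multiply left to right, reducing at each step:
  s · r⁻⁵ = r⁵s
  (r⁵s) · s = r⁵
  (r⁵) · r⁵ = r¹⁰
  (r¹⁰) · s = r¹⁰s
  (r¹⁰s) · r² = r⁸s
  (r⁸s) · s = r⁸

Answer: r⁸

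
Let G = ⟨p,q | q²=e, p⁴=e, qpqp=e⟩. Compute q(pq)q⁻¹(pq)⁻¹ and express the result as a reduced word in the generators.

[q, (pq)] = q·(pq)·q⁻¹·(pq)⁻¹.
  q · (pq) = p³
  (p³) · q = p³q
  (p³q) · (pq) = p²

Answer: p²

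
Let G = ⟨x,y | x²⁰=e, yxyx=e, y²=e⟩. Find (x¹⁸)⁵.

Compute successive powers of (x¹⁸), reducing at each step:
  (x¹⁸)²: (x¹⁸) · x¹⁸ = x¹⁶
  (x¹⁸)³: (x¹⁶) · x¹⁸ = x¹⁴
  (x¹⁸)⁴: (x¹⁴) · x¹⁸ = x¹²
  (x¹⁸)⁵: (x¹²) · x¹⁸ = x¹⁰

Answer: x¹⁰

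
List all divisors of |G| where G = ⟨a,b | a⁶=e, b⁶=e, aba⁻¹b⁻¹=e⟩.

|G| = 36 = 2² · 3². By Lagrange's theorem the order of any subgroup divides 36; the divisors of 36 are 1, 2, 3, 4, 6, 9, 12, 18, 36.

Answer: 1, 2, 3, 4, 6, 9, 12, 18, 36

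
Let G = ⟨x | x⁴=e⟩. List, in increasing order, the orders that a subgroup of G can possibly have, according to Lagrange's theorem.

|G| = 4 = 2². By Lagrange's theorem the order of any subgroup divides 4; the divisors of 4 are 1, 2, 4.

Answer: 1, 2, 4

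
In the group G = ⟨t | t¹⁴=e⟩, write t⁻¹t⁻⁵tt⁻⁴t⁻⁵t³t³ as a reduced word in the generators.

Multiply left to right, reducing at each step:
  (t¹³) · t⁻⁵ = t⁸
  (t⁸) · t = t⁹
  (t⁹) · t⁻⁴ = t⁵
  (t⁵) · t⁻⁵ = e
  e · t³ = t³
  (t³) · t³ = t⁶

Answer: t⁶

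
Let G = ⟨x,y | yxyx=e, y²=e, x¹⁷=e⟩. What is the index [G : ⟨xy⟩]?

First find ord(xy) by computing successive powers:
  (xy)¹ = xy, (xy)² = e.
So |⟨xy⟩| = ord(xy) = 2. With |G| = 34, by Lagrange [G : ⟨xy⟩] = 34/2 = 17.

Answer: 17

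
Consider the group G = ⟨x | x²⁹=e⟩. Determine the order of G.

G is generated by a single element, so G is cyclic. The relator gives x²⁹ = e and no smaller power is forced to be e, so the 29 powers {e, x, x², x³, x⁴, x⁵, x⁶, x⁷, x⁸, x⁹, x²², x²³, x²¹, x²⁰, x²⁴, x²⁵, x²⁶, x²⁷, x²⁸, x¹², x¹³, x¹¹, x¹⁰, x¹⁴, x¹⁵, x¹⁶, x¹⁷, x¹⁸, x¹⁹} are distinct. Hence |G| = 29.

Answer: 29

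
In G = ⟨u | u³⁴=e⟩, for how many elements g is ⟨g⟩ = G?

G is cyclic of order 34. An element generates G iff its order is 34, and a cyclic group of order 34 has exactly φ(34) = 16 such elements.

Answer: 16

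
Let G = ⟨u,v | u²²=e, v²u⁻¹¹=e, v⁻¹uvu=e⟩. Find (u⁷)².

Compute successive powers of (u⁷), reducing at each step:
  (u⁷)²: (u⁷) · u⁷ = u¹⁴

Answer: u¹⁴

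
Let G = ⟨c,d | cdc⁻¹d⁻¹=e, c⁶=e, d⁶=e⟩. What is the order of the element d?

Compute successive powers until reaching e:
  d¹ = d, d² = d², d³ = d³, d⁴ = d⁴, d⁵ = d⁵, d⁶ = e.
The smallest positive k with dᵏ = e is 6.

Answer: 6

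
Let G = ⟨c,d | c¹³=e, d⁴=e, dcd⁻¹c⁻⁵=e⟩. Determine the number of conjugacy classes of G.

The conjugacy classes (representative and size) are:
  [e] (size 1), [c] (size 4), [c²] (size 4), [c⁹] (size 4), [c¹²d] (size 13), [c⁴d²] (size 13), [c¹²d³] (size 13).
Class equation: 1 + 4 + 4 + 4 + 13 + 13 + 13 = 52 = |G|. So G has 7 conjugacy classes.

Answer: 7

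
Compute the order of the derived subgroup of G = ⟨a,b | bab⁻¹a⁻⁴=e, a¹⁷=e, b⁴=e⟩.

G' = [G, G] is generated by all commutators. The generator-pair commutators are: [a, b] = a¹⁴.
The subgroup they normally generate is {e, a, a², a³, a⁴, a⁵, a⁶, a⁷, a⁸, a⁹, a¹⁰, a¹¹, a¹², a¹³, a¹⁴, a¹⁵, a¹⁶}, of order 17.
Check: |G/G'| = 68/17 = 4 is the order of the abelianisation.

Answer: 17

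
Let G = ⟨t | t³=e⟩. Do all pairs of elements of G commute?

G has a single generator, so G is cyclic and hence abelian.

Answer: Yes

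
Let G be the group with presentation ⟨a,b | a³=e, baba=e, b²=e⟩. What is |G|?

Enumerate words in the generators, reducing via the relations: the distinct elements are
  {a, b, e, ab, a², a²b}.
No further products give new elements, so |G| = 6.

Answer: 6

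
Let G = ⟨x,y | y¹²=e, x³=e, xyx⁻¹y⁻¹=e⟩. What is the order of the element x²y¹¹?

Compute successive powers until reaching e:
  (x²y¹¹)¹ = x²y¹¹, (x²y¹¹)² = xy¹⁰, (x²y¹¹)³ = y⁹, (x²y¹¹)⁴ = x²y⁸, (x²y¹¹)⁵ = xy⁷, (x²y¹¹)⁶ = y⁶, (x²y¹¹)⁷ = x²y⁵, (x²y¹¹)⁸ = xy⁴, (x²y¹¹)⁹ = y³, (x²y¹¹)¹⁰ = x²y², (x²y¹¹)¹¹ = xy, (x²y¹¹)¹² = e.
The smallest positive k with (x²y¹¹)ᵏ = e is 12.

Answer: 12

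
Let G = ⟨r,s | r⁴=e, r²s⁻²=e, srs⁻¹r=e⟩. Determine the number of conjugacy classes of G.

The conjugacy classes (representative and size) are:
  [e] (size 1), [r³] (size 2), [r²] (size 1), [s⁻¹] (size 2), [rs] (size 2).
Class equation: 1 + 2 + 1 + 2 + 2 = 8 = |G|. So G has 5 conjugacy classes.

Answer: 5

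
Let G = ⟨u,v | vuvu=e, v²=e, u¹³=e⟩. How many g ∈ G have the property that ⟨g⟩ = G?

⟨g⟩ = G would require ord(g) = |G| = 26, but the maximum element order in G is 13 < 26. So G is not cyclic and no single element generates it: the count is 0.

Answer: 0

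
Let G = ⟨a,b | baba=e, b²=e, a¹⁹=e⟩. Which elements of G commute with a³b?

⟨a³b⟩ ⊆ C_G(a³b) since powers of a³b commute with a³b; so |C_G(a³b)| ≥ |⟨a³b⟩| = 2.
By orbit–stabilizer, |C_G(a³b)| = |G| / |conj. class of a³b| = 38 / 19 = 2.
The 2 elements commuting with a³b are {e, a³b}.

Answer: {e, a³b}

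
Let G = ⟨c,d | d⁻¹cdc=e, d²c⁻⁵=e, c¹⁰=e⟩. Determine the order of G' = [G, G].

G' = [G, G] is generated by all commutators. The generator-pair commutators are: [c, d] = c².
The subgroup they normally generate is {e, c², c⁴, c⁶, c⁸}, of order 5.
Check: |G/G'| = 20/5 = 4 is the order of the abelianisation.

Answer: 5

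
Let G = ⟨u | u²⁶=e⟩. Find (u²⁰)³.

Compute successive powers of (u²⁰), reducing at each step:
  (u²⁰)²: (u²⁰) · u²⁰ = u¹⁴
  (u²⁰)³: (u¹⁴) · u²⁰ = u⁸

Answer: u⁸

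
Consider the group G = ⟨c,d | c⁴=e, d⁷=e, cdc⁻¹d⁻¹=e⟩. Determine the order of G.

Enumerate words in the generators, reducing via the relations: the distinct elements are
  {c, d, e, cd, c², c³, d², d³, d⁴, d⁵, d⁶, cd², cd³, cd⁴, cd⁵, cd⁶, c²d, c³d, c²d², c²d³, c²d⁴, c²d⁵, c²d⁶, c³d², c³d³, c³d⁴, c³d⁵, c³d⁶}.
No further products give new elements, so |G| = 28.

Answer: 28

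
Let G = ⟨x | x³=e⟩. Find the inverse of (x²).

The order of (x²) is 3 (smallest k with (x²)ᵏ = e), so (x²)⁻¹ = (x²)² = x.
Check: (x²) · x → (x²) · x = e, giving e as required.

Answer: x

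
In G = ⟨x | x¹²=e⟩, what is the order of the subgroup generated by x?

|⟨x⟩| equals the order of x. Compute successive powers until reaching e:
  x¹ = x, x² = x², x³ = x³, x⁴ = x⁴, x⁵ = x⁵, x⁶ = x⁶, x⁷ = x⁷, x⁸ = x⁸, x⁹ = x⁹, x¹⁰ = x¹⁰, x¹¹ = x¹¹, x¹² = e.
The smallest positive k with xᵏ = e is 12, so |⟨x⟩| = 12.

Answer: 12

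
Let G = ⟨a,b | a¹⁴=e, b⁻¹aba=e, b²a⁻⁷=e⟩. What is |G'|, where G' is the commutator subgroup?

G' = [G, G] is generated by all commutators. The generator-pair commutators are: [a, b] = a².
The subgroup they normally generate is {e, a², a⁴, a⁶, a⁸, a¹⁰, a¹²}, of order 7.
Check: |G/G'| = 28/7 = 4 is the order of the abelianisation.

Answer: 7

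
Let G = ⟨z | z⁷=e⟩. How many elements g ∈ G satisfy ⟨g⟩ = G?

G is cyclic of order 7. An element generates G iff its order is 7, and a cyclic group of order 7 has exactly φ(7) = 6 such elements.

Answer: 6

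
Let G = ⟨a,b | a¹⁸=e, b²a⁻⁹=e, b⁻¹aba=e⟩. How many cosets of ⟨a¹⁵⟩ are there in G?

First find ord(a¹⁵) by computing successive powers:
  (a¹⁵)¹ = a¹⁵, (a¹⁵)² = a¹², (a¹⁵)³ = a⁹, (a¹⁵)⁴ = a⁶, (a¹⁵)⁵ = a³, (a¹⁵)⁶ = e.
So |⟨a¹⁵⟩| = ord(a¹⁵) = 6. With |G| = 36, by Lagrange [G : ⟨a¹⁵⟩] = 36/6 = 6.

Answer: 6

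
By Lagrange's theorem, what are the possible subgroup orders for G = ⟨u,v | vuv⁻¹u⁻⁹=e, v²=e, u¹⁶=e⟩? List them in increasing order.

|G| = 32 = 2⁵. By Lagrange's theorem the order of any subgroup divides 32; the divisors of 32 are 1, 2, 4, 8, 16, 32.

Answer: 1, 2, 4, 8, 16, 32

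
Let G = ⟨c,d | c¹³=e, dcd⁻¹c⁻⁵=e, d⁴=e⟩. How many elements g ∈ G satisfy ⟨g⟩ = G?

⟨g⟩ = G would require ord(g) = |G| = 52, but the maximum element order in G is 13 < 52. So G is not cyclic and no single element generates it: the count is 0.

Answer: 0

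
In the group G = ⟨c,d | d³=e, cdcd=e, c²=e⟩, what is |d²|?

Compute successive powers until reaching e:
  (d²)¹ = d², (d²)² = d, (d²)³ = e.
The smallest positive k with (d²)ᵏ = e is 3.

Answer: 3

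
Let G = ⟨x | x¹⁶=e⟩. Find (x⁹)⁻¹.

The order of (x⁹) is 16 (smallest k with (x⁹)ᵏ = e), so (x⁹)⁻¹ = (x⁹)¹⁵ = x⁷.
Check: (x⁹) · (x⁷) → (x⁹) · x⁷ = e, giving e as required.

Answer: x⁷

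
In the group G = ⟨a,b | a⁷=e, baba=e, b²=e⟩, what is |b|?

Compute successive powers until reaching e:
  b¹ = b, b² = e.
The smallest positive k with bᵏ = e is 2.

Answer: 2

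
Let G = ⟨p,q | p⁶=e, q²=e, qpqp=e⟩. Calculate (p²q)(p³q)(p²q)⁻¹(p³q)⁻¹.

[(p²q), (p³q)] = (p²q)·(p³q)·(p²q)⁻¹·(p³q)⁻¹.
  (p²q) · (p³q) = p⁵
  (p⁵) · (p²q) = pq
  (pq) · (p³q) = p⁴

Answer: p⁴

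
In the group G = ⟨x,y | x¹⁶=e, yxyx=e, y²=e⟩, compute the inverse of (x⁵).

The order of (x⁵) is 16 (smallest k with (x⁵)ᵏ = e), so (x⁵)⁻¹ = (x⁵)¹⁵ = x¹¹.
Check: (x⁵) · (x¹¹) → (x⁵) · x¹¹ = e, giving e as required.

Answer: x¹¹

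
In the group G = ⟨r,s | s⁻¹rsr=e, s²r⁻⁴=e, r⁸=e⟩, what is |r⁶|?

Compute successive powers until reaching e:
  (r⁶)¹ = r⁶, (r⁶)² = r⁴, (r⁶)³ = r², (r⁶)⁴ = e.
The smallest positive k with (r⁶)ᵏ = e is 4.

Answer: 4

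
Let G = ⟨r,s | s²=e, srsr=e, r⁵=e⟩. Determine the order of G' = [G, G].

G' = [G, G] is generated by all commutators. The generator-pair commutators are: [r, s] = r².
The subgroup they normally generate is {e, r, r², r³, r⁴}, of order 5.
Check: |G/G'| = 10/5 = 2 is the order of the abelianisation.

Answer: 5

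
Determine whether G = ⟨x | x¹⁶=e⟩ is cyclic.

|G| = 16. The element x has order 16 (its powers give 16 distinct elements), so ⟨x⟩ = G and G is cyclic.

Answer: Yes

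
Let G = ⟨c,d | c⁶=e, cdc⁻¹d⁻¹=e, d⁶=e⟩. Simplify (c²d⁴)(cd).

Compute (c²d⁴) · (cd) by multiplying left to right and reducing via the relations at each step:
  (c²d⁴) · c = c³d⁴
  (c³d⁴) · d = c³d⁵

Answer: c³d⁵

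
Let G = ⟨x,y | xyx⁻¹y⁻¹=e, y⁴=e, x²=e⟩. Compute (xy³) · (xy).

Compute (xy³) · (xy) by multiplying left to right and reducing via the relations at each step:
  (xy³) · x = y³
  (y³) · y = e

Answer: e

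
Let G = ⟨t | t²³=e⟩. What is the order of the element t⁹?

Compute successive powers until reaching e:
  (t⁹)¹ = t⁹, (t⁹)² = t¹⁸, (t⁹)³ = t⁴, (t⁹)⁴ = t¹³, (t⁹)⁵ = t²², (t⁹)⁶ = t⁸, (t⁹)⁷ = t¹⁷, (t⁹)⁸ = t³, (t⁹)⁹ = t¹², (t⁹)¹⁰ = t²¹, (t⁹)¹¹ = t⁷, (t⁹)¹² = t¹⁶, (t⁹)¹³ = t², (t⁹)¹⁴ = t¹¹, (t⁹)¹⁵ = t²⁰, (t⁹)¹⁶ = t⁶, (t⁹)¹⁷ = t¹⁵, (t⁹)¹⁸ = t, (t⁹)¹⁹ = t¹⁰, (t⁹)²⁰ = t¹⁹, (t⁹)²¹ = t⁵, (t⁹)²² = t¹⁴, (t⁹)²³ = e.
The smallest positive k with (t⁹)ᵏ = e is 23.

Answer: 23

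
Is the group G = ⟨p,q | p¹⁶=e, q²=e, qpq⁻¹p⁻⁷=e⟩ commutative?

p·q = pq but q·p = p⁷q, so p·q ≠ q·p and G is not abelian.

Answer: No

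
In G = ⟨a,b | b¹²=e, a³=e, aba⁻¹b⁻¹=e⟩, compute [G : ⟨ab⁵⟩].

First find ord(ab⁵) by computing successive powers:
  (ab⁵)¹ = ab⁵, (ab⁵)² = a²b¹⁰, (ab⁵)³ = b³, (ab⁵)⁴ = ab⁸, (ab⁵)⁵ = a²b, (ab⁵)⁶ = b⁶, (ab⁵)⁷ = ab¹¹, (ab⁵)⁸ = a²b⁴, (ab⁵)⁹ = b⁹, (ab⁵)¹⁰ = ab², (ab⁵)¹¹ = a²b⁷, (ab⁵)¹² = e.
So |⟨ab⁵⟩| = ord(ab⁵) = 12. With |G| = 36, by Lagrange [G : ⟨ab⁵⟩] = 36/12 = 3.

Answer: 3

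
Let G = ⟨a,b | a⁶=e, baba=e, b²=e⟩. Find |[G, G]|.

G' = [G, G] is generated by all commutators. The generator-pair commutators are: [a, b] = a².
The subgroup they normally generate is {e, a², a⁴}, of order 3.
Check: |G/G'| = 12/3 = 4 is the order of the abelianisation.

Answer: 3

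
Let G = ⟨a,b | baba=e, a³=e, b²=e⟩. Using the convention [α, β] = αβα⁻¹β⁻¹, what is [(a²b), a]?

[(a²b), a] = (a²b)·a·(a²b)⁻¹·a⁻¹.
  (a²b) · a = ab
  (ab) · (a²b) = a²
  (a²) · (a²) = a

Answer: a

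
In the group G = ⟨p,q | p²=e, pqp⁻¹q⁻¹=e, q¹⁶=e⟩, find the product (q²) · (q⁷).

Compute (q²) · (q⁷) by multiplying left to right and reducing via the relations at each step:
  (q²) · q⁷ = q⁹

Answer: q⁹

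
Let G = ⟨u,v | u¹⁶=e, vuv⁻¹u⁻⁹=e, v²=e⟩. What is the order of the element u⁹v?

Compute successive powers until reaching e:
  (u⁹v)¹ = u⁹v, (u⁹v)² = u¹⁰, (u⁹v)³ = u³v, (u⁹v)⁴ = u⁴, (u⁹v)⁵ = u¹³v, (u⁹v)⁶ = u¹⁴, (u⁹v)⁷ = u⁷v, (u⁹v)⁸ = u⁸, (u⁹v)⁹ = uv, (u⁹v)¹⁰ = u², (u⁹v)¹¹ = u¹¹v, (u⁹v)¹² = u¹², (u⁹v)¹³ = u⁵v, (u⁹v)¹⁴ = u⁶, (u⁹v)¹⁵ = u¹⁵v, (u⁹v)¹⁶ = e.
The smallest positive k with (u⁹v)ᵏ = e is 16.

Answer: 16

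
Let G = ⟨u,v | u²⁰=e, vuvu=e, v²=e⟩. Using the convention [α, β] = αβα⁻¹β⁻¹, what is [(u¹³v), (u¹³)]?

[(u¹³v), (u¹³)] = (u¹³v)·(u¹³)·(u¹³v)⁻¹·(u¹³)⁻¹.
  (u¹³v) · (u¹³) = v
  v · (u¹³v) = u⁷
  (u⁷) · (u⁷) = u¹⁴

Answer: u¹⁴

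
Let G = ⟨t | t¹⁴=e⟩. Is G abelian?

G has a single generator, so G is cyclic and hence abelian.

Answer: Yes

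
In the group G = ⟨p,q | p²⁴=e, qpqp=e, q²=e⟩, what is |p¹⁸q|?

Compute successive powers until reaching e:
  (p¹⁸q)¹ = p¹⁸q, (p¹⁸q)² = e.
The smallest positive k with (p¹⁸q)ᵏ = e is 2.

Answer: 2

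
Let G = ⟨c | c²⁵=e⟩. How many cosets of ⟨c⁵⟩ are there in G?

First find ord(c⁵) by computing successive powers:
  (c⁵)¹ = c⁵, (c⁵)² = c¹⁰, (c⁵)³ = c¹⁵, (c⁵)⁴ = c²⁰, (c⁵)⁵ = e.
So |⟨c⁵⟩| = ord(c⁵) = 5. With |G| = 25, by Lagrange [G : ⟨c⁵⟩] = 25/5 = 5.

Answer: 5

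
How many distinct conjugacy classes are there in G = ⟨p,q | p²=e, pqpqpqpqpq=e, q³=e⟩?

The conjugacy classes (representative and size) are:
  [e] (size 1), [pqpq²pqpq²p] (size 15), [qpqpq²p] (size 20), [pq²pq²p] (size 12), [q²pqpq²] (size 12).
Class equation: 1 + 15 + 20 + 12 + 12 = 60 = |G|. So G has 5 conjugacy classes.

Answer: 5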